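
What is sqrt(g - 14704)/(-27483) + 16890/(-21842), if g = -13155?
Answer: -8445/10921 - I*sqrt(27859)/27483 ≈ -0.77328 - 0.0060732*I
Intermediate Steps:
sqrt(g - 14704)/(-27483) + 16890/(-21842) = sqrt(-13155 - 14704)/(-27483) + 16890/(-21842) = sqrt(-27859)*(-1/27483) + 16890*(-1/21842) = (I*sqrt(27859))*(-1/27483) - 8445/10921 = -I*sqrt(27859)/27483 - 8445/10921 = -8445/10921 - I*sqrt(27859)/27483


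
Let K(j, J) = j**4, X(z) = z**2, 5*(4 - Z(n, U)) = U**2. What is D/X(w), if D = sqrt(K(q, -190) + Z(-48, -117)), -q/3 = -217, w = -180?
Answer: sqrt(280636382605)/40500 ≈ 13.080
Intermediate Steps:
Z(n, U) = 4 - U**2/5
q = 651 (q = -3*(-217) = 651)
D = 4*sqrt(280636382605)/5 (D = sqrt(651**4 + (4 - 1/5*(-117)**2)) = sqrt(179607287601 + (4 - 1/5*13689)) = sqrt(179607287601 + (4 - 13689/5)) = sqrt(179607287601 - 13669/5) = sqrt(898036424336/5) = 4*sqrt(280636382605)/5 ≈ 4.2380e+5)
D/X(w) = (4*sqrt(280636382605)/5)/((-180)**2) = (4*sqrt(280636382605)/5)/32400 = (4*sqrt(280636382605)/5)*(1/32400) = sqrt(280636382605)/40500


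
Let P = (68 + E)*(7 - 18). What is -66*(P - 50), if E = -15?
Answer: 41778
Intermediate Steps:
P = -583 (P = (68 - 15)*(7 - 18) = 53*(-11) = -583)
-66*(P - 50) = -66*(-583 - 50) = -66*(-633) = 41778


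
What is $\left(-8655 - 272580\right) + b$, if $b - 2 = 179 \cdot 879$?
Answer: $-123892$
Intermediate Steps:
$b = 157343$ ($b = 2 + 179 \cdot 879 = 2 + 157341 = 157343$)
$\left(-8655 - 272580\right) + b = \left(-8655 - 272580\right) + 157343 = -281235 + 157343 = -123892$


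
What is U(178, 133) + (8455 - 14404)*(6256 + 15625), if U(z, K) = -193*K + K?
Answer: -130195605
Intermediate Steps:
U(z, K) = -192*K
U(178, 133) + (8455 - 14404)*(6256 + 15625) = -192*133 + (8455 - 14404)*(6256 + 15625) = -25536 - 5949*21881 = -25536 - 130170069 = -130195605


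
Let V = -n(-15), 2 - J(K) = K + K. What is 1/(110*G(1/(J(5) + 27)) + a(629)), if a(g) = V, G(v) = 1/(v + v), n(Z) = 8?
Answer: 1/1037 ≈ 0.00096432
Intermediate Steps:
J(K) = 2 - 2*K (J(K) = 2 - (K + K) = 2 - 2*K)
G(v) = 1/(2*v)
V = -8 (V = -1*8 = -8)
a(g) = -8
1/(110*G(1/(J(5) + 27)) + a(629)) = 1/(110*(1/(2*(1/((2 - 2*5) + 27)))) - 8) = 1/(110*(1/(2*(1/((2 - 10) + 27)))) - 8) = 1/(110*(1/(2*(1/(-8 + 27)))) - 8) = 1/(110*(1/(2*(1/19))) - 8) = 1/(110*((½)*19) - 8) = 1/(110*(19/2) - 8) = 1/(1045 - 8) = 1/1037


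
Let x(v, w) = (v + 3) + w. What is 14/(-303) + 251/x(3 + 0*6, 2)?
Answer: 75941/2424 ≈ 31.329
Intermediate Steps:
x(v, w) = 3 + v + w (x(v, w) = (3 + v) + w = 3 + v + w)
14/(-303) + 251/x(3 + 0*6, 2) = 14/(-303) + 251/(3 + (3 + 0*6) + 2) = 14*(-1/303) + 251/(3 + (3 + 0) + 2) = -14/303 + 251/(3 + 3 + 2) = -14/303 + 251/8 = 75941/2424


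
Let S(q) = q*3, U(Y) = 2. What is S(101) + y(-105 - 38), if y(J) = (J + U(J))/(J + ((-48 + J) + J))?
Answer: 48224/159 ≈ 303.30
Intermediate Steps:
y(J) = (2 + J)/(-48 + 3*J) (y(J) = (J + 2)/(J + ((-48 + J) + J)) = (2 + J)/(J + (-48 + 2*J)) = (2 + J)/(-48 + 3*J))
S(q) = 3*q
S(101) + y(-105 - 38) = 3*101 + (2 + (-105 - 38))/(3*(-16 + (-105 - 38))) = 303 + (2 - 143)/(3*(-16 - 143)) = 303 + (⅓)*(-141)/(-159) = 303 + (⅓)*(-1/159)*(-141) = 303 + 47/159 = 48224/159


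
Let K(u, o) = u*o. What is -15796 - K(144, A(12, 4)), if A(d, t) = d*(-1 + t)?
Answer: -20980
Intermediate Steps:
K(u, o) = o*u
-15796 - K(144, A(12, 4)) = -15796 - 12*(-1 + 4)*144 = -15796 - 12*3*144 = -15796 - 36*144 = -15796 - 1*5184 = -15796 - 5184 = -20980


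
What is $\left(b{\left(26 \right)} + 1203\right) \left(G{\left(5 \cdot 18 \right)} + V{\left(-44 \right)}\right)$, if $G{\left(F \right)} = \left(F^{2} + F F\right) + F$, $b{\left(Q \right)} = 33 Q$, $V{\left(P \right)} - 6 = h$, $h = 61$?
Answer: $33711777$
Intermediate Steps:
$V{\left(P \right)} = 67$ ($V{\left(P \right)} = 6 + 61 = 67$)
$G{\left(F \right)} = F + 2 F^{2}$ ($G{\left(F \right)} = \left(F^{2} + F^{2}\right) + F = 2 F^{2} + F = F + 2 F^{2}$)
$\left(b{\left(26 \right)} + 1203\right) \left(G{\left(5 \cdot 18 \right)} + V{\left(-44 \right)}\right) = \left(33 \cdot 26 + 1203\right) \left(5 \cdot 18 \left(1 + 2 \cdot 5 \cdot 18\right) + 67\right) = \left(858 + 1203\right) \left(90 \left(1 + 2 \cdot 90\right) + 67\right) = 2061 \left(90 \left(1 + 180\right) + 67\right) = 2061 \left(90 \cdot 181 + 67\right) = 2061 \left(16290 + 67\right) = 2061 \cdot 16357 = 33711777$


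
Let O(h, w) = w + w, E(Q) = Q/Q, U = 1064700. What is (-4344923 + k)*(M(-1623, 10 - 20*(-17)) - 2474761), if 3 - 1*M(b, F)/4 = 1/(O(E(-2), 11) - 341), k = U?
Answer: 2589555406778721/319 ≈ 8.1177e+12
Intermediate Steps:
E(Q) = 1
O(h, w) = 2*w
k = 1064700
M(b, F) = 3832/319 (M(b, F) = 12 - 4/(2*11 - 341) = 12 - 4/(22 - 341) = 12 - 4/(-319) = 12 - 4*(-1/319) = 12 + 4/319 = 3832/319)
(-4344923 + k)*(M(-1623, 10 - 20*(-17)) - 2474761) = (-4344923 + 1064700)*(3832/319 - 2474761) = -3280223*(-789444927/319) = 2589555406778721/319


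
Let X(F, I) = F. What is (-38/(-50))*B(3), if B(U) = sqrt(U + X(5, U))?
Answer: 38*sqrt(2)/25 ≈ 2.1496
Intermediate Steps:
B(U) = sqrt(5 + U) (B(U) = sqrt(U + 5) = sqrt(5 + U))
(-38/(-50))*B(3) = (-38/(-50))*sqrt(5 + 3) = (-38*(-1/50))*sqrt(8) = 19*(2*sqrt(2))/25 = 38*sqrt(2)/25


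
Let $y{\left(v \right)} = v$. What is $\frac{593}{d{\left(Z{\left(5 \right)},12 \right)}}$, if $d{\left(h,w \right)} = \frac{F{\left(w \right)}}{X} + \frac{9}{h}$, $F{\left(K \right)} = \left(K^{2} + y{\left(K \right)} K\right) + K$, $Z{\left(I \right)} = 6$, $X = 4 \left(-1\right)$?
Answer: $- \frac{1186}{147} \approx -8.068$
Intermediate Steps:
$X = -4$
$F{\left(K \right)} = K + 2 K^{2}$ ($F{\left(K \right)} = \left(K^{2} + K K\right) + K = \left(K^{2} + K^{2}\right) + K = 2 K^{2} + K = K + 2 K^{2}$)
$d{\left(h,w \right)} = \frac{9}{h} - \frac{w \left(1 + 2 w\right)}{4}$ ($d{\left(h,w \right)} = \frac{w \left(1 + 2 w\right)}{-4} + \frac{9}{h} = w \left(1 + 2 w\right) \left(- \frac{1}{4}\right) + \frac{9}{h} = - \frac{w \left(1 + 2 w\right)}{4} + \frac{9}{h} = \frac{9}{h} - \frac{w \left(1 + 2 w\right)}{4}$)
$\frac{593}{d{\left(Z{\left(5 \right)},12 \right)}} = \frac{593}{\frac{9}{6} - \frac{12^{2}}{2} - 3} = \frac{593}{9 \cdot \frac{1}{6} - 72 - 3} = \frac{593}{\frac{3}{2} - 72 - 3} = \frac{593}{- \frac{147}{2}} = 593 \left(- \frac{2}{147}\right) = - \frac{1186}{147}$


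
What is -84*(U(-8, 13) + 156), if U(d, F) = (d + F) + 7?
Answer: -14112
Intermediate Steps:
U(d, F) = 7 + F + d (U(d, F) = (F + d) + 7 = 7 + F + d)
-84*(U(-8, 13) + 156) = -84*((7 + 13 - 8) + 156) = -84*(12 + 156) = -84*168 = -14112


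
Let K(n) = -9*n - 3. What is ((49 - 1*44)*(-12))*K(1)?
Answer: 720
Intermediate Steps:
K(n) = -3 - 9*n
((49 - 1*44)*(-12))*K(1) = ((49 - 1*44)*(-12))*(-3 - 9*1) = ((49 - 44)*(-12))*(-3 - 9) = (5*(-12))*(-12) = -60*(-12) = 720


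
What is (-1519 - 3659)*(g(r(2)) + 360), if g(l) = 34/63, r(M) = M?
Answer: -39204364/21 ≈ -1.8669e+6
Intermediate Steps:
g(l) = 34/63 (g(l) = 34*(1/63) = 34/63)
(-1519 - 3659)*(g(r(2)) + 360) = (-1519 - 3659)*(34/63 + 360) = -5178*22714/63 = -39204364/21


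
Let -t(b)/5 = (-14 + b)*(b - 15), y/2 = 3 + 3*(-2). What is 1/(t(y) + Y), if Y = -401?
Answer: -1/2501 ≈ -0.00039984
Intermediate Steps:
y = -6 (y = 2*(3 + 3*(-2)) = 2*(3 - 6) = 2*(-3) = -6)
t(b) = -5*(-15 + b)*(-14 + b) (t(b) = -5*(-14 + b)*(b - 15) = -5*(-14 + b)*(-15 + b) = -5*(-15 + b)*(-14 + b))
1/(t(y) + Y) = 1/((-1050 - 5*(-6)² + 145*(-6)) - 401) = 1/((-1050 - 5*36 - 870) - 401) = 1/((-1050 - 180 - 870) - 401) = 1/(-2100 - 401) = 1/(-2501) = -1/2501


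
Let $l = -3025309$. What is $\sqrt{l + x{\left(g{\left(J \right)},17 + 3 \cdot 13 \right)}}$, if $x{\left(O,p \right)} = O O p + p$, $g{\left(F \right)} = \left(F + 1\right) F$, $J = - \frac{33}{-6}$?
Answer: $\frac{i \sqrt{11814726}}{2} \approx 1718.6 i$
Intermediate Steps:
$J = \frac{11}{2}$ ($J = \left(-33\right) \left(- \frac{1}{6}\right) = \frac{11}{2} \approx 5.5$)
$g{\left(F \right)} = F \left(1 + F\right)$ ($g{\left(F \right)} = \left(1 + F\right) F = F \left(1 + F\right)$)
$x{\left(O,p \right)} = p + p O^{2}$ ($x{\left(O,p \right)} = O^{2} p + p = p O^{2} + p = p + p O^{2}$)
$\sqrt{l + x{\left(g{\left(J \right)},17 + 3 \cdot 13 \right)}} = \sqrt{-3025309 + \left(17 + 3 \cdot 13\right) \left(1 + \left(\frac{11 \left(1 + \frac{11}{2}\right)}{2}\right)^{2}\right)} = \sqrt{-3025309 + \left(17 + 39\right) \left(1 + \left(\frac{11}{2} \cdot \frac{13}{2}\right)^{2}\right)} = \sqrt{-3025309 + 56 \left(1 + \left(\frac{143}{4}\right)^{2}\right)} = \sqrt{-3025309 + 56 \left(1 + \frac{20449}{16}\right)} = \sqrt{-3025309 + 56 \cdot \frac{20465}{16}} = \sqrt{-3025309 + \frac{143255}{2}} = \sqrt{- \frac{5907363}{2}} = \frac{i \sqrt{11814726}}{2}$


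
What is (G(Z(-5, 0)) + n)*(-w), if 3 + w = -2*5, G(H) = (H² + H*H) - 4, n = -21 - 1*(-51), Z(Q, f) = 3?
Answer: 572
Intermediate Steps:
n = 30 (n = -21 + 51 = 30)
G(H) = -4 + 2*H² (G(H) = (H² + H²) - 4 = 2*H² - 4 = -4 + 2*H²)
w = -13 (w = -3 - 2*5 = -3 - 10 = -13)
(G(Z(-5, 0)) + n)*(-w) = ((-4 + 2*3²) + 30)*(-1*(-13)) = ((-4 + 2*9) + 30)*13 = ((-4 + 18) + 30)*13 = (14 + 30)*13 = 44*13 = 572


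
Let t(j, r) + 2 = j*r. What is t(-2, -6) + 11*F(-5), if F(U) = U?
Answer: -45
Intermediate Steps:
t(j, r) = -2 + j*r
t(-2, -6) + 11*F(-5) = (-2 - 2*(-6)) + 11*(-5) = (-2 + 12) - 55 = 10 - 55 = -45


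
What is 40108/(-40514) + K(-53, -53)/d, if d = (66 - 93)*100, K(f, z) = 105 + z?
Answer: -13799791/13673475 ≈ -1.0092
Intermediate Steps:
d = -2700 (d = -27*100 = -2700)
40108/(-40514) + K(-53, -53)/d = 40108/(-40514) + (105 - 53)/(-2700) = 40108*(-1/40514) + 52*(-1/2700) = -20054/20257 - 13/675 = -13799791/13673475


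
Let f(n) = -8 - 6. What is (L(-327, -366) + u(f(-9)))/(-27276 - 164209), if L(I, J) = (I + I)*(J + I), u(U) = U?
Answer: -64744/27355 ≈ -2.3668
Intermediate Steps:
f(n) = -14
L(I, J) = 2*I*(I + J) (L(I, J) = (2*I)*(I + J) = 2*I*(I + J))
(L(-327, -366) + u(f(-9)))/(-27276 - 164209) = (2*(-327)*(-327 - 366) - 14)/(-27276 - 164209) = (2*(-327)*(-693) - 14)/(-191485) = (453222 - 14)*(-1/191485) = 453208*(-1/191485) = -64744/27355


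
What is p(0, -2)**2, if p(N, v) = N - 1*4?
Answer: 16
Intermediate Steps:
p(N, v) = -4 + N (p(N, v) = N - 4 = -4 + N)
p(0, -2)**2 = (-4 + 0)**2 = (-4)**2 = 16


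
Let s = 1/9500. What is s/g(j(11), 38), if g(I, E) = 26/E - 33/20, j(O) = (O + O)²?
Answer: -1/9175 ≈ -0.00010899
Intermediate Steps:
s = 1/9500 ≈ 0.00010526
j(O) = 4*O² (j(O) = (2*O)² = 4*O²)
g(I, E) = -33/20 + 26/E (g(I, E) = 26/E - 33*1/20 = 26/E - 33/20 = -33/20 + 26/E)
s/g(j(11), 38) = 1/(9500*(-33/20 + 26/38)) = 1/(9500*(-33/20 + 26*(1/38))) = 1/(9500*(-33/20 + 13/19)) = 1/(9500*(-367/380)) = (1/9500)*(-380/367) = -1/9175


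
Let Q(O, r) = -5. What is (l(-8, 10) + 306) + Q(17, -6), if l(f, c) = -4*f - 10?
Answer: 323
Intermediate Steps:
l(f, c) = -10 - 4*f
(l(-8, 10) + 306) + Q(17, -6) = ((-10 - 4*(-8)) + 306) - 5 = ((-10 + 32) + 306) - 5 = (22 + 306) - 5 = 328 - 5 = 323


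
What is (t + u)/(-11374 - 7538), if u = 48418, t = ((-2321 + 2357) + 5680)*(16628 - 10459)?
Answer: -17655211/9456 ≈ -1867.1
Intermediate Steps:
t = 35262004 (t = (36 + 5680)*6169 = 5716*6169 = 35262004)
(t + u)/(-11374 - 7538) = (35262004 + 48418)/(-11374 - 7538) = 35310422/(-18912) = 35310422*(-1/18912) = -17655211/9456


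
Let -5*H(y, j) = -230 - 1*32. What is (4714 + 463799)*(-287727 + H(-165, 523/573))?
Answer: -673896449349/5 ≈ -1.3478e+11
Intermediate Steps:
H(y, j) = 262/5 (H(y, j) = -(-230 - 1*32)/5 = -(-230 - 32)/5 = -⅕*(-262) = 262/5)
(4714 + 463799)*(-287727 + H(-165, 523/573)) = (4714 + 463799)*(-287727 + 262/5) = 468513*(-1438373/5) = -673896449349/5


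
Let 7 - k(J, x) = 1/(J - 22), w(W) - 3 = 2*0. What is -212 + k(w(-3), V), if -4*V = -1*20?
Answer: -3894/19 ≈ -204.95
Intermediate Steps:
w(W) = 3 (w(W) = 3 + 2*0 = 3 + 0 = 3)
V = 5 (V = -(-1)*20/4 = -¼*(-20) = 5)
k(J, x) = 7 - 1/(-22 + J) (k(J, x) = 7 - 1/(J - 22) = 7 - 1/(-22 + J))
-212 + k(w(-3), V) = -212 + (-155 + 7*3)/(-22 + 3) = -212 + (-155 + 21)/(-19) = -212 - 1/19*(-134) = -212 + 134/19 = -3894/19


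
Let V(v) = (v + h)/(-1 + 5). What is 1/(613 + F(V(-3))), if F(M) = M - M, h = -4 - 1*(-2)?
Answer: 1/613 ≈ 0.0016313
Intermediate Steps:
h = -2 (h = -4 + 2 = -2)
V(v) = -½ + v/4 (V(v) = (v - 2)/(-1 + 5) = (-2 + v)/4 = (-2 + v)*(¼) = -½ + v/4)
F(M) = 0
1/(613 + F(V(-3))) = 1/(613 + 0) = 1/613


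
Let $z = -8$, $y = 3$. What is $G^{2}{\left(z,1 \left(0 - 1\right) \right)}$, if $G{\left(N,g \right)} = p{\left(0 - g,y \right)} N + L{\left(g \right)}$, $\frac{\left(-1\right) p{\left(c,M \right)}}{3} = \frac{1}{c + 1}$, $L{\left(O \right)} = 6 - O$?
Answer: $361$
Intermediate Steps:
$p{\left(c,M \right)} = - \frac{3}{1 + c}$ ($p{\left(c,M \right)} = - \frac{3}{c + 1} = - \frac{3}{1 + c}$)
$G{\left(N,g \right)} = 6 - g - \frac{3 N}{1 - g}$ ($G{\left(N,g \right)} = - \frac{3}{1 + \left(0 - g\right)} N - \left(-6 + g\right) = - \frac{3}{1 - g} N - \left(-6 + g\right) = - \frac{3 N}{1 - g} - \left(-6 + g\right) = 6 - g - \frac{3 N}{1 - g}$)
$G^{2}{\left(z,1 \left(0 - 1\right) \right)} = \left(\frac{3 \left(-8\right) + \left(-1 + 1 \left(0 - 1\right)\right) \left(6 - 1 \left(0 - 1\right)\right)}{-1 + 1 \left(0 - 1\right)}\right)^{2} = \left(\frac{-24 + \left(-1 + 1 \left(-1\right)\right) \left(6 - 1 \left(-1\right)\right)}{-1 + 1 \left(-1\right)}\right)^{2} = \left(\frac{-24 + \left(-1 - 1\right) \left(6 - -1\right)}{-1 - 1}\right)^{2} = \left(\frac{-24 - 2 \left(6 + 1\right)}{-2}\right)^{2} = \left(- \frac{-24 - 14}{2}\right)^{2} = \left(\left(- \frac{1}{2}\right) \left(-38\right)\right)^{2} = 19^{2} = 361$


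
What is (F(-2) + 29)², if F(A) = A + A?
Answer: 625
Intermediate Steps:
F(A) = 2*A
(F(-2) + 29)² = (2*(-2) + 29)² = (-4 + 29)² = 25² = 625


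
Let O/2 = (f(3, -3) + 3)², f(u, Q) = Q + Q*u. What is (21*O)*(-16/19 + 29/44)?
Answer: -260253/418 ≈ -622.62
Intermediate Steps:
O = 162 (O = 2*(-3*(1 + 3) + 3)² = 2*(-3*4 + 3)² = 2*(-12 + 3)² = 2*(-9)² = 2*81 = 162)
(21*O)*(-16/19 + 29/44) = (21*162)*(-16/19 + 29/44) = 3402*(-16*1/19 + 29*(1/44)) = 3402*(-16/19 + 29/44) = 3402*(-153/836) = -260253/418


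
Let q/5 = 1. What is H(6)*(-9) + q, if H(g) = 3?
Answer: -22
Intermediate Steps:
q = 5 (q = 5*1 = 5)
H(6)*(-9) + q = 3*(-9) + 5 = -27 + 5 = -22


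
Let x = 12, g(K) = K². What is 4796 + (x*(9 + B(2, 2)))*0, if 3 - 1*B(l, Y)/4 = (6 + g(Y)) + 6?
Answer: 4796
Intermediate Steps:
B(l, Y) = -36 - 4*Y² (B(l, Y) = 12 - 4*((6 + Y²) + 6) = 12 - 4*(12 + Y²) = 12 + (-48 - 4*Y²) = -36 - 4*Y²)
4796 + (x*(9 + B(2, 2)))*0 = 4796 + (12*(9 + (-36 - 4*2²)))*0 = 4796 + (12*(9 + (-36 - 4*4)))*0 = 4796 + (12*(9 + (-36 - 16)))*0 = 4796 + (12*(9 - 52))*0 = 4796 + (12*(-43))*0 = 4796 - 516*0 = 4796 + 0 = 4796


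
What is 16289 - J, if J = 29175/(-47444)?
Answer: 772844491/47444 ≈ 16290.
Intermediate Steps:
J = -29175/47444 (J = 29175*(-1/47444) = -29175/47444 ≈ -0.61494)
16289 - J = 16289 - 1*(-29175/47444) = 16289 + 29175/47444 = 772844491/47444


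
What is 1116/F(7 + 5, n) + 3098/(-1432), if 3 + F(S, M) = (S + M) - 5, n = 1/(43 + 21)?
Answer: 50741491/184012 ≈ 275.75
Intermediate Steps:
n = 1/64 ≈ 0.015625
F(S, M) = -8 + M + S (F(S, M) = -3 + ((S + M) - 5) = -3 + ((M + S) - 5) = -3 + (-5 + M + S) = -8 + M + S)
1116/F(7 + 5, n) + 3098/(-1432) = 1116/(-8 + 1/64 + (7 + 5)) + 3098/(-1432) = 1116/(-8 + 1/64 + 12) + 3098*(-1/1432) = 1116/(257/64) - 1549/716 = 1116*(64/257) - 1549/716 = 71424/257 - 1549/716 = 50741491/184012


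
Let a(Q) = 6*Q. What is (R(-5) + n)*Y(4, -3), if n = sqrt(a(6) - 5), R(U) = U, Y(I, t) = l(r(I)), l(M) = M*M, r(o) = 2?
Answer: -20 + 4*sqrt(31) ≈ 2.2711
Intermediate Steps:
l(M) = M**2
Y(I, t) = 4 (Y(I, t) = 2**2 = 4)
n = sqrt(31) (n = sqrt(6*6 - 5) = sqrt(36 - 5) = sqrt(31) ≈ 5.5678)
(R(-5) + n)*Y(4, -3) = (-5 + sqrt(31))*4 = -20 + 4*sqrt(31)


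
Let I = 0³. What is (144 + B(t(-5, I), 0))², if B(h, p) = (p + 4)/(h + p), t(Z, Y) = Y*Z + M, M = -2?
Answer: 20164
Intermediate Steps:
I = 0
t(Z, Y) = -2 + Y*Z (t(Z, Y) = Y*Z - 2 = -2 + Y*Z)
B(h, p) = (4 + p)/(h + p)
(144 + B(t(-5, I), 0))² = (144 + (4 + 0)/((-2 + 0*(-5)) + 0))² = (144 + 4/((-2 + 0) + 0))² = (144 + 4/(-2 + 0))² = (144 + 4/(-2))² = (144 - ½*4)² = (144 - 2)² = 142² = 20164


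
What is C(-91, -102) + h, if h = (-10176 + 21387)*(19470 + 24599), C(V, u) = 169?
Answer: 494057728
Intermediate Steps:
h = 494057559 (h = 11211*44069 = 494057559)
C(-91, -102) + h = 169 + 494057559 = 494057728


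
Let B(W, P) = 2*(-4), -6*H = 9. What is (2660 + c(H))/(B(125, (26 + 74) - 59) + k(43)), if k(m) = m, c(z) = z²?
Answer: 10649/140 ≈ 76.064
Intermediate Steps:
H = -3/2 (H = -⅙*9 = -3/2 ≈ -1.5000)
B(W, P) = -8
(2660 + c(H))/(B(125, (26 + 74) - 59) + k(43)) = (2660 + (-3/2)²)/(-8 + 43) = (2660 + 9/4)/35 = (10649/4)*(1/35) = 10649/140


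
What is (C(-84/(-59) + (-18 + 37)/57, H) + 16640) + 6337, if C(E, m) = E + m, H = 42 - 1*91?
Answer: 4058567/177 ≈ 22930.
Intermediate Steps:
H = -49 (H = 42 - 91 = -49)
(C(-84/(-59) + (-18 + 37)/57, H) + 16640) + 6337 = (((-84/(-59) + (-18 + 37)/57) - 49) + 16640) + 6337 = (((-84*(-1/59) + 19*(1/57)) - 49) + 16640) + 6337 = (((84/59 + ⅓) - 49) + 16640) + 6337 = ((311/177 - 49) + 16640) + 6337 = (-8362/177 + 16640) + 6337 = 2936918/177 + 6337 = 4058567/177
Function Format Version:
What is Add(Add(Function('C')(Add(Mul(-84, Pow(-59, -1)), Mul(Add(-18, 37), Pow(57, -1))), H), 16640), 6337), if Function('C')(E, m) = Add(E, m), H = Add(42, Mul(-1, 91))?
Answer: Rational(4058567, 177) ≈ 22930.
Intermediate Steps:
H = -49 (H = Add(42, -91) = -49)
Add(Add(Function('C')(Add(Mul(-84, Pow(-59, -1)), Mul(Add(-18, 37), Pow(57, -1))), H), 16640), 6337) = Add(Add(Add(Add(Mul(-84, Pow(-59, -1)), Mul(Add(-18, 37), Pow(57, -1))), -49), 16640), 6337) = Add(Add(Add(Add(Mul(-84, Rational(-1, 59)), Mul(19, Rational(1, 57))), -49), 16640), 6337) = Add(Add(Add(Add(Rational(84, 59), Rational(1, 3)), -49), 16640), 6337) = Add(Add(Add(Rational(311, 177), -49), 16640), 6337) = Add(Add(Rational(-8362, 177), 16640), 6337) = Add(Rational(2936918, 177), 6337) = Rational(4058567, 177)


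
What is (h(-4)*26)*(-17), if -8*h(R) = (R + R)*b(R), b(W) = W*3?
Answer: 5304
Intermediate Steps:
b(W) = 3*W
h(R) = -3*R**2/4 (h(R) = -(R + R)*3*R/8 = -2*R*3*R/8 = -3*R**2/4)
(h(-4)*26)*(-17) = (-3/4*(-4)**2*26)*(-17) = (-3/4*16*26)*(-17) = -12*26*(-17) = -312*(-17) = 5304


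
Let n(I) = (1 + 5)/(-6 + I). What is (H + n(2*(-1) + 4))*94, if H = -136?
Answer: -12925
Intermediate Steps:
n(I) = 6/(-6 + I)
(H + n(2*(-1) + 4))*94 = (-136 + 6/(-6 + (2*(-1) + 4)))*94 = (-136 + 6/(-6 + (-2 + 4)))*94 = (-136 + 6/(-6 + 2))*94 = (-136 + 6/(-4))*94 = (-136 + 6*(-¼))*94 = (-136 - 3/2)*94 = -275/2*94 = -12925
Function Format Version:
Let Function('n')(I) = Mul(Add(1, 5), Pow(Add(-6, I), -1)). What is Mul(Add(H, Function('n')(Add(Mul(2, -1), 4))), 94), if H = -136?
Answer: -12925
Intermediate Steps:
Function('n')(I) = Mul(6, Pow(Add(-6, I), -1))
Mul(Add(H, Function('n')(Add(Mul(2, -1), 4))), 94) = Mul(Add(-136, Mul(6, Pow(Add(-6, Add(Mul(2, -1), 4)), -1))), 94) = Mul(Add(-136, Mul(6, Pow(Add(-6, Add(-2, 4)), -1))), 94) = Mul(Add(-136, Mul(6, Pow(Add(-6, 2), -1))), 94) = Mul(Add(-136, Mul(6, Pow(-4, -1))), 94) = Mul(Add(-136, Mul(6, Rational(-1, 4))), 94) = Mul(Add(-136, Rational(-3, 2)), 94) = Mul(Rational(-275, 2), 94) = -12925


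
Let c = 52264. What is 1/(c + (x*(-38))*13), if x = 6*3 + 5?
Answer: 1/40902 ≈ 2.4449e-5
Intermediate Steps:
x = 23 (x = 18 + 5 = 23)
1/(c + (x*(-38))*13) = 1/(52264 + (23*(-38))*13) = 1/(52264 - 874*13) = 1/(52264 - 11362) = 1/40902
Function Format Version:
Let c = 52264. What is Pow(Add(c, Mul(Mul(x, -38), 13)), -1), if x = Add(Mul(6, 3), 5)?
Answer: Rational(1, 40902) ≈ 2.4449e-5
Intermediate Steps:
x = 23 (x = Add(18, 5) = 23)
Pow(Add(c, Mul(Mul(x, -38), 13)), -1) = Pow(Add(52264, Mul(Mul(23, -38), 13)), -1) = Pow(Add(52264, Mul(-874, 13)), -1) = Pow(Add(52264, -11362), -1) = Pow(40902, -1) = Rational(1, 40902)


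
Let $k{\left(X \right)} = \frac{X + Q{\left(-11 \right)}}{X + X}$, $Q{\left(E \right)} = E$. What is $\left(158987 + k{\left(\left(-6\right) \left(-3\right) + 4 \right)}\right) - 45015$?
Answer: $\frac{455889}{4} \approx 1.1397 \cdot 10^{5}$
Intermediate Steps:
$k{\left(X \right)} = \frac{-11 + X}{2 X}$ ($k{\left(X \right)} = \frac{X - 11}{X + X} = \frac{-11 + X}{2 X}$)
$\left(158987 + k{\left(\left(-6\right) \left(-3\right) + 4 \right)}\right) - 45015 = \left(158987 + \frac{-11 + \left(\left(-6\right) \left(-3\right) + 4\right)}{2 \left(\left(-6\right) \left(-3\right) + 4\right)}\right) - 45015 = \left(158987 + \frac{-11 + \left(18 + 4\right)}{2 \left(18 + 4\right)}\right) - 45015 = \left(158987 + \frac{-11 + 22}{2 \cdot 22}\right) - 45015 = \left(158987 + \frac{1}{2} \cdot \frac{1}{22} \cdot 11\right) - 45015 = \left(158987 + \frac{1}{4}\right) - 45015 = \frac{635949}{4} - 45015 = \frac{455889}{4}$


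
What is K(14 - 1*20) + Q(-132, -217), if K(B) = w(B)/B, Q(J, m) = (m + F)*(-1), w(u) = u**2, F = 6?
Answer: 205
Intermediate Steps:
Q(J, m) = -6 - m (Q(J, m) = (m + 6)*(-1) = (6 + m)*(-1) = -6 - m)
K(B) = B (K(B) = B**2/B = B)
K(14 - 1*20) + Q(-132, -217) = (14 - 1*20) + (-6 - 1*(-217)) = (14 - 20) + (-6 + 217) = -6 + 211 = 205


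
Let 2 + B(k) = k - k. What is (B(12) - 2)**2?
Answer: 16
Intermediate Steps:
B(k) = -2 (B(k) = -2 + (k - k) = -2 + 0 = -2)
(B(12) - 2)**2 = (-2 - 2)**2 = (-4)**2 = 16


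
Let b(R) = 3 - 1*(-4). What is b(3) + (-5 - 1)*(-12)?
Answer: 79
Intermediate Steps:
b(R) = 7 (b(R) = 3 + 4 = 7)
b(3) + (-5 - 1)*(-12) = 7 + (-5 - 1)*(-12) = 7 - 6*(-12) = 7 + 72 = 79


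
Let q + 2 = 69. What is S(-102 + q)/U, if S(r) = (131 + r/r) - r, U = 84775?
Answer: 167/84775 ≈ 0.0019699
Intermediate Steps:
q = 67 (q = -2 + 69 = 67)
S(r) = 132 - r (S(r) = (131 + 1) - r = 132 - r)
S(-102 + q)/U = (132 - (-102 + 67))/84775 = (132 - 1*(-35))*(1/84775) = (132 + 35)*(1/84775) = 167*(1/84775) = 167/84775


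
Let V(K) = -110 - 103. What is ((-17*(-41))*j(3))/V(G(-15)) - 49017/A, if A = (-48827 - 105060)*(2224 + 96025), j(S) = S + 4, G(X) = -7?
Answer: -73766780366956/3220398942819 ≈ -22.906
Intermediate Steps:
V(K) = -213
j(S) = 4 + S
A = -15119243863 (A = -153887*98249 = -15119243863)
((-17*(-41))*j(3))/V(G(-15)) - 49017/A = ((-17*(-41))*(4 + 3))/(-213) - 49017/(-15119243863) = (697*7)*(-1/213) - 49017*(-1/15119243863) = 4879*(-1/213) + 49017/15119243863 = -4879/213 + 49017/15119243863 = -73766780366956/3220398942819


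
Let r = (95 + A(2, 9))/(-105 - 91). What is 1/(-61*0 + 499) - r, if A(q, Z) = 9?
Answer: 13023/24451 ≈ 0.53262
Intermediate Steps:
r = -26/49 (r = (95 + 9)/(-105 - 91) = 104/(-196) = 104*(-1/196) = -26/49 ≈ -0.53061)
1/(-61*0 + 499) - r = 1/(-61*0 + 499) - 1*(-26/49) = 1/(0 + 499) + 26/49 = 1/499 + 26/49 = 13023/24451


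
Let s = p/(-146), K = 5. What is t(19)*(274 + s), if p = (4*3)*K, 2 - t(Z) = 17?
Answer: -299580/73 ≈ -4103.8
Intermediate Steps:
t(Z) = -15 (t(Z) = 2 - 1*17 = 2 - 17 = -15)
p = 60 (p = (4*3)*5 = 12*5 = 60)
s = -30/73 (s = 60/(-146) = 60*(-1/146) = -30/73 ≈ -0.41096)
t(19)*(274 + s) = -15*(274 - 30/73) = -15*19972/73 = -299580/73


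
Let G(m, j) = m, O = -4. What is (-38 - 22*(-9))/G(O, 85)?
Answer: -40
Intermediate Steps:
(-38 - 22*(-9))/G(O, 85) = (-38 - 22*(-9))/(-4) = (-38 + 198)*(-1/4) = 160*(-1/4) = -40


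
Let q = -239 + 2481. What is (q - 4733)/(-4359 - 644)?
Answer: 2491/5003 ≈ 0.49790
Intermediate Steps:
q = 2242
(q - 4733)/(-4359 - 644) = (2242 - 4733)/(-4359 - 644) = -2491/(-5003) = -2491*(-1/5003) = 2491/5003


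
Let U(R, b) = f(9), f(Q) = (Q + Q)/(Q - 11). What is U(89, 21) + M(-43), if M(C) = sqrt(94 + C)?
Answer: -9 + sqrt(51) ≈ -1.8586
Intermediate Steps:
f(Q) = 2*Q/(-11 + Q) (f(Q) = (2*Q)/(-11 + Q) = 2*Q/(-11 + Q))
U(R, b) = -9 (U(R, b) = 2*9/(-11 + 9) = 2*9/(-2) = 2*9*(-1/2) = -9)
U(89, 21) + M(-43) = -9 + sqrt(94 - 43) = -9 + sqrt(51)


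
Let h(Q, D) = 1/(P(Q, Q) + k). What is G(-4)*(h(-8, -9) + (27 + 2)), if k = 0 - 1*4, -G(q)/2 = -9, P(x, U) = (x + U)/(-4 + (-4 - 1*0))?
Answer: 513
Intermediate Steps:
P(x, U) = -U/8 - x/8 (P(x, U) = (U + x)/(-4 + (-4 + 0)) = (U + x)/(-4 - 4) = (U + x)/(-8) = (U + x)*(-⅛) = -U/8 - x/8)
G(q) = 18 (G(q) = -2*(-9) = 18)
k = -4 (k = 0 - 4 = -4)
h(Q, D) = 1/(-4 - Q/4) (h(Q, D) = 1/((-Q/8 - Q/8) - 4) = 1/(-Q/4 - 4) = 1/(-4 - Q/4))
G(-4)*(h(-8, -9) + (27 + 2)) = 18*(-4/(16 - 8) + (27 + 2)) = 18*(-4/8 + 29) = 18*(-4*⅛ + 29) = 18*(-½ + 29) = 18*(57/2) = 513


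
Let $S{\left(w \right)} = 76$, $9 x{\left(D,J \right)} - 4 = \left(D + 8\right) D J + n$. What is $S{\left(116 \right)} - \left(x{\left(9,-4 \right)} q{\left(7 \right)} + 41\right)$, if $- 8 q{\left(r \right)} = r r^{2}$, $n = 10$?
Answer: $- \frac{101297}{36} \approx -2813.8$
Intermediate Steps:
$x{\left(D,J \right)} = \frac{14}{9} + \frac{D J \left(8 + D\right)}{9}$ ($x{\left(D,J \right)} = \frac{4}{9} + \frac{\left(D + 8\right) D J + 10}{9} = \frac{4}{9} + \frac{\left(8 + D\right) D J + 10}{9} = \frac{4}{9} + \frac{D \left(8 + D\right) J + 10}{9} = \frac{4}{9} + \frac{D J \left(8 + D\right) + 10}{9} = \frac{4}{9} + \frac{10 + D J \left(8 + D\right)}{9} = \frac{4}{9} + \left(\frac{10}{9} + \frac{D J \left(8 + D\right)}{9}\right) = \frac{14}{9} + \frac{D J \left(8 + D\right)}{9}$)
$q{\left(r \right)} = - \frac{r^{3}}{8}$ ($q{\left(r \right)} = - \frac{r r^{2}}{8} = - \frac{r^{3}}{8}$)
$S{\left(116 \right)} - \left(x{\left(9,-4 \right)} q{\left(7 \right)} + 41\right) = 76 - \left(\left(\frac{14}{9} + \frac{1}{9} \left(-4\right) 9^{2} + \frac{8}{9} \cdot 9 \left(-4\right)\right) \left(- \frac{7^{3}}{8}\right) + 41\right) = 76 - \left(\left(\frac{14}{9} + \frac{1}{9} \left(-4\right) 81 - 32\right) \left(\left(- \frac{1}{8}\right) 343\right) + 41\right) = 76 - \left(\left(\frac{14}{9} - 36 - 32\right) \left(- \frac{343}{8}\right) + 41\right) = 76 - \left(\left(- \frac{598}{9}\right) \left(- \frac{343}{8}\right) + 41\right) = 76 - \left(\frac{102557}{36} + 41\right) = 76 - \frac{104033}{36} = - \frac{101297}{36}$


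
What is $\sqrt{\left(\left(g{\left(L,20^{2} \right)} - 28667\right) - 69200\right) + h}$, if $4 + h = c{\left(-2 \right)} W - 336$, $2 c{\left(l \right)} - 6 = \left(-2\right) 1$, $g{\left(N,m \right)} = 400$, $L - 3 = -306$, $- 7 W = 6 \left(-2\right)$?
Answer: $\frac{5 i \sqrt{191695}}{7} \approx 312.74 i$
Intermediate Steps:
$W = \frac{12}{7}$ ($W = - \frac{6 \left(-2\right)}{7} = \left(- \frac{1}{7}\right) \left(-12\right) = \frac{12}{7} \approx 1.7143$)
$L = -303$ ($L = 3 - 306 = -303$)
$c{\left(l \right)} = 2$ ($c{\left(l \right)} = 3 + \frac{\left(-2\right) 1}{2} = 3 + \frac{1}{2} \left(-2\right) = 3 - 1 = 2$)
$h = - \frac{2356}{7}$ ($h = -4 + \left(2 \cdot \frac{12}{7} - 336\right) = -4 + \left(\frac{24}{7} - 336\right) = -4 - \frac{2328}{7} = - \frac{2356}{7} \approx -336.57$)
$\sqrt{\left(\left(g{\left(L,20^{2} \right)} - 28667\right) - 69200\right) + h} = \sqrt{\left(\left(400 - 28667\right) - 69200\right) - \frac{2356}{7}} = \sqrt{\left(-28267 - 69200\right) - \frac{2356}{7}} = \sqrt{-97467 - \frac{2356}{7}} = \sqrt{- \frac{684625}{7}} = \frac{5 i \sqrt{191695}}{7}$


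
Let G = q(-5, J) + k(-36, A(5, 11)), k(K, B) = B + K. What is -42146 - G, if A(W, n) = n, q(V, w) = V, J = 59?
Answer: -42116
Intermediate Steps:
G = -30 (G = -5 + (11 - 36) = -5 - 25 = -30)
-42146 - G = -42146 - 1*(-30) = -42146 + 30 = -42116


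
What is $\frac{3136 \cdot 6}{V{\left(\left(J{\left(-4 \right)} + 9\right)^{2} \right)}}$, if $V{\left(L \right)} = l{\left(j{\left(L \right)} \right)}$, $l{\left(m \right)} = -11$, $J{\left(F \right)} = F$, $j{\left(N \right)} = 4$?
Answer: $- \frac{18816}{11} \approx -1710.5$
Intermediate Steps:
$V{\left(L \right)} = -11$
$\frac{3136 \cdot 6}{V{\left(\left(J{\left(-4 \right)} + 9\right)^{2} \right)}} = \frac{3136 \cdot 6}{-11} = 18816 \left(- \frac{1}{11}\right) = - \frac{18816}{11}$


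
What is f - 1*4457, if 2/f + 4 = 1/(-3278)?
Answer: -58451197/13113 ≈ -4457.5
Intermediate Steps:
f = -6556/13113 (f = 2/(-4 + 1/(-3278)) = 2/(-4 - 1/3278) = 2/(-13113/3278) = 2*(-3278/13113) = -6556/13113 ≈ -0.49996)
f - 1*4457 = -6556/13113 - 1*4457 = -6556/13113 - 4457 = -58451197/13113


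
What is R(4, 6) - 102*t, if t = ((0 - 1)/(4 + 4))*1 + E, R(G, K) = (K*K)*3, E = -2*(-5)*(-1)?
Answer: 4563/4 ≈ 1140.8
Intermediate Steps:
E = -10 (E = 10*(-1) = -10)
R(G, K) = 3*K² (R(G, K) = K²*3 = 3*K²)
t = -81/8 (t = ((0 - 1)/(4 + 4))*1 - 10 = -1/8*1 - 10 = -1*⅛*1 - 10 = -⅛*1 - 10 = -⅛ - 10 = -81/8 ≈ -10.125)
R(4, 6) - 102*t = 3*6² - 102*(-81/8) = 3*36 + 4131/4 = 108 + 4131/4 = 4563/4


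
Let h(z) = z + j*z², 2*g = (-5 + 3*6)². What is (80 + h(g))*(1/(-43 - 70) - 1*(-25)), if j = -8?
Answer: -160847980/113 ≈ -1.4234e+6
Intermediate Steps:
g = 169/2 (g = (-5 + 3*6)²/2 = (-5 + 18)²/2 = (½)*13² = (½)*169 = 169/2 ≈ 84.500)
h(z) = z - 8*z²
(80 + h(g))*(1/(-43 - 70) - 1*(-25)) = (80 + 169*(1 - 8*169/2)/2)*(1/(-43 - 70) - 1*(-25)) = (80 + 169*(1 - 676)/2)*(1/(-113) + 25) = (80 + (169/2)*(-675))*(-1/113 + 25) = (80 - 114075/2)*(2824/113) = -113915/2*2824/113 = -160847980/113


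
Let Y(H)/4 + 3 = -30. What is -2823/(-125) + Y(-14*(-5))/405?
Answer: 75121/3375 ≈ 22.258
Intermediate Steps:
Y(H) = -132 (Y(H) = -12 + 4*(-30) = -12 - 120 = -132)
-2823/(-125) + Y(-14*(-5))/405 = -2823/(-125) - 132/405 = -2823*(-1/125) - 132*1/405 = 2823/125 - 44/135 = 75121/3375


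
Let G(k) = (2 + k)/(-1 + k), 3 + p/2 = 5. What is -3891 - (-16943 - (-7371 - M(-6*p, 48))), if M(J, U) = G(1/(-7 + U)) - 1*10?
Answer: 227723/40 ≈ 5693.1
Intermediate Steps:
p = 4 (p = -6 + 2*5 = -6 + 10 = 4)
G(k) = (2 + k)/(-1 + k)
M(J, U) = -10 + (2 + 1/(-7 + U))/(-1 + 1/(-7 + U)) (M(J, U) = (2 + 1/(-7 + U))/(-1 + 1/(-7 + U)) - 1*10 = (2 + 1/(-7 + U))/(-1 + 1/(-7 + U)) - 10 = -10 + (2 + 1/(-7 + U))/(-1 + 1/(-7 + U)))
-3891 - (-16943 - (-7371 - M(-6*p, 48))) = -3891 - (-16943 - (-7371 - 3*(31 - 4*48)/(-8 + 48))) = -3891 - (-16943 - (-7371 - 3*(31 - 192)/40)) = -3891 - (-16943 - (-7371 - 3*(-161)/40)) = -3891 - (-16943 - (-7371 - 1*(-483/40))) = -3891 - (-16943 - (-7371 + 483/40)) = -3891 - (-16943 - 1*(-294357/40)) = -3891 - (-16943 + 294357/40) = -3891 - 1*(-383363/40) = -3891 + 383363/40 = 227723/40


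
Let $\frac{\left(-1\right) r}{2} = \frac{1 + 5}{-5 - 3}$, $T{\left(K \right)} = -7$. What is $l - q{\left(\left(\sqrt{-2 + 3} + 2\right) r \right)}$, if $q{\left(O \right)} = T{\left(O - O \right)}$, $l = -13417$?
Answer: $-13410$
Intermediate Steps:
$r = \frac{3}{2}$ ($r = - 2 \frac{1 + 5}{-5 - 3} = - 2 \frac{6}{-8} = - 2 \cdot 6 \left(- \frac{1}{8}\right) = \left(-2\right) \left(- \frac{3}{4}\right) = \frac{3}{2} \approx 1.5$)
$q{\left(O \right)} = -7$
$l - q{\left(\left(\sqrt{-2 + 3} + 2\right) r \right)} = -13417 - -7 = -13417 + 7 = -13410$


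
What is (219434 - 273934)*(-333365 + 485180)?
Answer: -8273917500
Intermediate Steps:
(219434 - 273934)*(-333365 + 485180) = -54500*151815 = -8273917500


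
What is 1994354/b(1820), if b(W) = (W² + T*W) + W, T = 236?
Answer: 997177/1871870 ≈ 0.53272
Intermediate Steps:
b(W) = W² + 237*W (b(W) = (W² + 236*W) + W = W² + 237*W)
1994354/b(1820) = 1994354/((1820*(237 + 1820))) = 1994354/((1820*2057)) = 1994354/3743740 = 1994354*(1/3743740) = 997177/1871870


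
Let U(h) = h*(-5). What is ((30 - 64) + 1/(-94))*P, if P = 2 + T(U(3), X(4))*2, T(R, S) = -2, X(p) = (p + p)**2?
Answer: 3197/47 ≈ 68.021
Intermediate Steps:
X(p) = 4*p**2 (X(p) = (2*p)**2 = 4*p**2)
U(h) = -5*h
P = -2 (P = 2 - 2*2 = 2 - 4 = -2)
((30 - 64) + 1/(-94))*P = ((30 - 64) + 1/(-94))*(-2) = (-34 - 1/94)*(-2) = -3197/94*(-2) = 3197/47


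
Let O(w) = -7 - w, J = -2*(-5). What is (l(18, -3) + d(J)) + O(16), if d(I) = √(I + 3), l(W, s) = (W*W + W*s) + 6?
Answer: 253 + √13 ≈ 256.61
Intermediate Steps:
J = 10
l(W, s) = 6 + W² + W*s (l(W, s) = (W² + W*s) + 6 = 6 + W² + W*s)
d(I) = √(3 + I)
(l(18, -3) + d(J)) + O(16) = ((6 + 18² + 18*(-3)) + √(3 + 10)) + (-7 - 1*16) = ((6 + 324 - 54) + √13) + (-7 - 16) = (276 + √13) - 23 = 253 + √13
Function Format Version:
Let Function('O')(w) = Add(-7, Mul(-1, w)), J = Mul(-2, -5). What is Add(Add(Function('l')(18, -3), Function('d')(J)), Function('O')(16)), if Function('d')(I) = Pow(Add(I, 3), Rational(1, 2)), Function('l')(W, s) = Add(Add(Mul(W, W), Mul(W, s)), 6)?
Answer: Add(253, Pow(13, Rational(1, 2))) ≈ 256.61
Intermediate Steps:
J = 10
Function('l')(W, s) = Add(6, Pow(W, 2), Mul(W, s)) (Function('l')(W, s) = Add(Add(Pow(W, 2), Mul(W, s)), 6) = Add(6, Pow(W, 2), Mul(W, s)))
Function('d')(I) = Pow(Add(3, I), Rational(1, 2))
Add(Add(Function('l')(18, -3), Function('d')(J)), Function('O')(16)) = Add(Add(Add(6, Pow(18, 2), Mul(18, -3)), Pow(Add(3, 10), Rational(1, 2))), Add(-7, Mul(-1, 16))) = Add(Add(Add(6, 324, -54), Pow(13, Rational(1, 2))), Add(-7, -16)) = Add(Add(276, Pow(13, Rational(1, 2))), -23) = Add(253, Pow(13, Rational(1, 2)))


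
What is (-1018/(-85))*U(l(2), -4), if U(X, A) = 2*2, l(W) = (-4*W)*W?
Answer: 4072/85 ≈ 47.906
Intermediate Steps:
l(W) = -4*W²
U(X, A) = 4
(-1018/(-85))*U(l(2), -4) = -1018/(-85)*4 = -1018*(-1/85)*4 = (1018/85)*4 = 4072/85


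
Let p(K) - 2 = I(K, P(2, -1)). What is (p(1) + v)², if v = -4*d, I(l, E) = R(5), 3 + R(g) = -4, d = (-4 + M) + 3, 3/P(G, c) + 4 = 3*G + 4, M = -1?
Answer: 9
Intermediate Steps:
P(G, c) = 1/G (P(G, c) = 3/(-4 + (3*G + 4)) = 3/(-4 + (4 + 3*G)) = 3/((3*G)) = 3*(1/(3*G)) = 1/G)
d = -2 (d = (-4 - 1) + 3 = -5 + 3 = -2)
R(g) = -7 (R(g) = -3 - 4 = -7)
I(l, E) = -7
p(K) = -5 (p(K) = 2 - 7 = -5)
v = 8 (v = -4*(-2) = 8)
(p(1) + v)² = (-5 + 8)² = 3² = 9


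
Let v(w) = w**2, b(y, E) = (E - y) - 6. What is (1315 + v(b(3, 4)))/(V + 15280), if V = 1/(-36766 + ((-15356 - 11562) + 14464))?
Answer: 65954800/752081599 ≈ 0.087696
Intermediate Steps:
b(y, E) = -6 + E - y
V = -1/49220 (V = 1/(-36766 + (-26918 + 14464)) = 1/(-36766 - 12454) = 1/(-49220) = -1/49220 ≈ -2.0317e-5)
(1315 + v(b(3, 4)))/(V + 15280) = (1315 + (-6 + 4 - 1*3)**2)/(-1/49220 + 15280) = (1315 + (-6 + 4 - 3)**2)/(752081599/49220) = (1315 + (-5)**2)*(49220/752081599) = (1315 + 25)*(49220/752081599) = 1340*(49220/752081599) = 65954800/752081599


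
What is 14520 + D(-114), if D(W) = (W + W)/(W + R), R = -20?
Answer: 972954/67 ≈ 14522.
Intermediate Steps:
D(W) = 2*W/(-20 + W) (D(W) = (W + W)/(W - 20) = (2*W)/(-20 + W) = 2*W/(-20 + W))
14520 + D(-114) = 14520 + 2*(-114)/(-20 - 114) = 14520 + 2*(-114)/(-134) = 14520 + 2*(-114)*(-1/134) = 14520 + 114/67 = 972954/67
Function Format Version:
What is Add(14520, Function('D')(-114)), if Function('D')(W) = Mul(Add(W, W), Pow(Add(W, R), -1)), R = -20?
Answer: Rational(972954, 67) ≈ 14522.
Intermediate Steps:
Function('D')(W) = Mul(2, W, Pow(Add(-20, W), -1)) (Function('D')(W) = Mul(Add(W, W), Pow(Add(W, -20), -1)) = Mul(Mul(2, W), Pow(Add(-20, W), -1)) = Mul(2, W, Pow(Add(-20, W), -1)))
Add(14520, Function('D')(-114)) = Add(14520, Mul(2, -114, Pow(Add(-20, -114), -1))) = Add(14520, Mul(2, -114, Pow(-134, -1))) = Add(14520, Mul(2, -114, Rational(-1, 134))) = Add(14520, Rational(114, 67)) = Rational(972954, 67)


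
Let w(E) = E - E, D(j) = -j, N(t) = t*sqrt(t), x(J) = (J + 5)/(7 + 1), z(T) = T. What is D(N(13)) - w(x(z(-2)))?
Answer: -13*sqrt(13) ≈ -46.872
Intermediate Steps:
x(J) = 5/8 + J/8 (x(J) = (5 + J)/8 = (5 + J)*(1/8) = 5/8 + J/8)
N(t) = t**(3/2)
w(E) = 0
D(N(13)) - w(x(z(-2))) = -13**(3/2) - 1*0 = -13*sqrt(13) + 0 = -13*sqrt(13)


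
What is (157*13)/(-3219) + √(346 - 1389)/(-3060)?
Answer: -2041/3219 - I*√1043/3060 ≈ -0.63405 - 0.010554*I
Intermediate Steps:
(157*13)/(-3219) + √(346 - 1389)/(-3060) = 2041*(-1/3219) + √(-1043)*(-1/3060) = -2041/3219 + (I*√1043)*(-1/3060) = -2041/3219 - I*√1043/3060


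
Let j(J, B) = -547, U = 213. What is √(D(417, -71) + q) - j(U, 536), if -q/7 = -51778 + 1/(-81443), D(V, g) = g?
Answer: 547 + 2*√600904923887869/81443 ≈ 1149.0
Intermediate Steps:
q = 29518689585/81443 (q = -7*(-51778 + 1/(-81443)) = -7*(-51778 - 1/81443) = -7*(-4216955655/81443) = 29518689585/81443 ≈ 3.6245e+5)
√(D(417, -71) + q) - j(U, 536) = √(-71 + 29518689585/81443) - 1*(-547) = √(29512907132/81443) + 547 = 2*√600904923887869/81443 + 547 = 547 + 2*√600904923887869/81443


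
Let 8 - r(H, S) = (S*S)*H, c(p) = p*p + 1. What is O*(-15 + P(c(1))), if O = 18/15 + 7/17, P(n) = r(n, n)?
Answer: -411/17 ≈ -24.176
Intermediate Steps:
c(p) = 1 + p² (c(p) = p² + 1 = 1 + p²)
r(H, S) = 8 - H*S² (r(H, S) = 8 - S*S*H = 8 - S²*H = 8 - H*S²)
P(n) = 8 - n³ (P(n) = 8 - n*n² = 8 - n³)
O = 137/85 (O = 18*(1/15) + 7*(1/17) = 6/5 + 7/17 = 137/85 ≈ 1.6118)
O*(-15 + P(c(1))) = 137*(-15 + (8 - (1 + 1²)³))/85 = 137*(-15 + (8 - (1 + 1)³))/85 = 137*(-15 + (8 - 1*2³))/85 = 137*(-15 + (8 - 1*8))/85 = 137*(-15 + (8 - 8))/85 = 137*(-15 + 0)/85 = (137/85)*(-15) = -411/17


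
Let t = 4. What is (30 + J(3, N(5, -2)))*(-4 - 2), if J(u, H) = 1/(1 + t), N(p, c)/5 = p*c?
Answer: -906/5 ≈ -181.20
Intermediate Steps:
N(p, c) = 5*c*p (N(p, c) = 5*(p*c) = 5*(c*p) = 5*c*p)
J(u, H) = ⅕ (J(u, H) = 1/(1 + 4) = 1/5 = ⅕)
(30 + J(3, N(5, -2)))*(-4 - 2) = (30 + ⅕)*(-4 - 2) = (151/5)*(-6) = -906/5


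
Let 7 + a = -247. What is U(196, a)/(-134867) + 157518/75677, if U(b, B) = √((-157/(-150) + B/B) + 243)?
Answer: 157518/75677 - √220542/4046010 ≈ 2.0813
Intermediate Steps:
a = -254 (a = -7 - 247 = -254)
U(b, B) = √220542/30 (U(b, B) = √((-157*(-1/150) + 1) + 243) = √((157/150 + 1) + 243) = √(307/150 + 243) = √(36757/150) = √220542/30)
U(196, a)/(-134867) + 157518/75677 = (√220542/30)/(-134867) + 157518/75677 = (√220542/30)*(-1/134867) + 157518*(1/75677) = -√220542/4046010 + 157518/75677 = 157518/75677 - √220542/4046010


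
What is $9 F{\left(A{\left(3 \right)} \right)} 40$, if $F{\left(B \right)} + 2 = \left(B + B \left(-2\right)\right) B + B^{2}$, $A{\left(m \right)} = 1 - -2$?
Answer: $-720$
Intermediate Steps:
$A{\left(m \right)} = 3$ ($A{\left(m \right)} = 1 + 2 = 3$)
$F{\left(B \right)} = -2$ ($F{\left(B \right)} = -2 + \left(\left(B + B \left(-2\right)\right) B + B^{2}\right) = -2 + \left(\left(B - 2 B\right) B + B^{2}\right) = -2 + \left(- B B + B^{2}\right) = -2 + \left(- B^{2} + B^{2}\right) = -2 + 0 = -2$)
$9 F{\left(A{\left(3 \right)} \right)} 40 = 9 \left(-2\right) 40 = \left(-18\right) 40 = -720$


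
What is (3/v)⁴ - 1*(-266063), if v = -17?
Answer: 22221847904/83521 ≈ 2.6606e+5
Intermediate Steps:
(3/v)⁴ - 1*(-266063) = (3/(-17))⁴ - 1*(-266063) = (3*(-1/17))⁴ + 266063 = (-3/17)⁴ + 266063 = 81/83521 + 266063 = 22221847904/83521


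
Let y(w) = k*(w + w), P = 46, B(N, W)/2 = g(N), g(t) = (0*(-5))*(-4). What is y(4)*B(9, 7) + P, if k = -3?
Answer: 46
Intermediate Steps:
g(t) = 0 (g(t) = 0*(-4) = 0)
B(N, W) = 0 (B(N, W) = 2*0 = 0)
y(w) = -6*w (y(w) = -3*(w + w) = -6*w)
y(4)*B(9, 7) + P = -6*4*0 + 46 = -24*0 + 46 = 0 + 46 = 46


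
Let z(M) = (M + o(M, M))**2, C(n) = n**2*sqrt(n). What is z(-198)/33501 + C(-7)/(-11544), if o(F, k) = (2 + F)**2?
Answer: 1460615524/33501 - 49*I*sqrt(7)/11544 ≈ 43599.0 - 0.01123*I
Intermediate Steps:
C(n) = n**(5/2)
z(M) = (M + (2 + M)**2)**2
z(-198)/33501 + C(-7)/(-11544) = (-198 + (2 - 198)**2)**2/33501 + (-7)**(5/2)/(-11544) = (-198 + (-196)**2)**2*(1/33501) + (49*I*sqrt(7))*(-1/11544) = (-198 + 38416)**2*(1/33501) - 49*I*sqrt(7)/11544 = 38218**2*(1/33501) - 49*I*sqrt(7)/11544 = 1460615524*(1/33501) - 49*I*sqrt(7)/11544 = 1460615524/33501 - 49*I*sqrt(7)/11544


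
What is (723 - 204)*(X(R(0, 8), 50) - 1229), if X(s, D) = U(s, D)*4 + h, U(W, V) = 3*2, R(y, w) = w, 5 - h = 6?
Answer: -625914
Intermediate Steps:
h = -1 (h = 5 - 1*6 = 5 - 6 = -1)
U(W, V) = 6
X(s, D) = 23 (X(s, D) = 6*4 - 1 = 24 - 1 = 23)
(723 - 204)*(X(R(0, 8), 50) - 1229) = (723 - 204)*(23 - 1229) = 519*(-1206) = -625914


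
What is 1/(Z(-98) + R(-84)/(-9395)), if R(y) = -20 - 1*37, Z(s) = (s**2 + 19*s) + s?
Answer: 9395/71815437 ≈ 0.00013082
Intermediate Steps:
Z(s) = s**2 + 20*s
R(y) = -57 (R(y) = -20 - 37 = -57)
1/(Z(-98) + R(-84)/(-9395)) = 1/(-98*(20 - 98) - 57/(-9395)) = 1/(-98*(-78) - 57*(-1/9395)) = 1/(7644 + 57/9395) = 1/(71815437/9395) = 9395/71815437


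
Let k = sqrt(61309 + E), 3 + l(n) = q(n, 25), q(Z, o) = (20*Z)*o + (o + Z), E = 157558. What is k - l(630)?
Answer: -315652 + sqrt(218867) ≈ -3.1518e+5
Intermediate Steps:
q(Z, o) = Z + o + 20*Z*o (q(Z, o) = 20*Z*o + (Z + o) = Z + o + 20*Z*o)
l(n) = 22 + 501*n (l(n) = -3 + (n + 25 + 20*n*25) = -3 + (n + 25 + 500*n) = -3 + (25 + 501*n) = 22 + 501*n)
k = sqrt(218867) (k = sqrt(61309 + 157558) = sqrt(218867) ≈ 467.83)
k - l(630) = sqrt(218867) - (22 + 501*630) = sqrt(218867) - (22 + 315630) = sqrt(218867) - 1*315652 = sqrt(218867) - 315652 = -315652 + sqrt(218867)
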